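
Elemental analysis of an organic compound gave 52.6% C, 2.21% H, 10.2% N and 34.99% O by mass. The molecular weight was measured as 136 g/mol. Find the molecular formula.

Assume 100 g: 52.6 g C, 2.21 g H, 10.2 g N, 34.99 g O.
n(C) = 52.6/12.01 = 4.38, n(H) = 2.21/1.008 = 2.192, n(N) = 10.2/14.01 = 0.7281, n(O) = 34.99/16.00 = 2.187
Ratios (÷ 0.7281): C 6.016, H 3.011, N 1.000, O 3.004
≈ 6:3:1:3 → C6H3NO3
Empirical-formula mass = 137.09 g/mol
n = 136 / 137.09 = 0.99 ≈ 1
Molecular formula = empirical formula = C6H3NO3

C6H3NO3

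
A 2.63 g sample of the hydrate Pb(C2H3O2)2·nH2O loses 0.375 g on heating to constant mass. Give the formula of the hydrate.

Mass of anhydrous Pb(C2H3O2)2 = 2.63 − 0.375 = 2.255 g
mol H2O = 0.375 / 18.02 = 0.02081
Molar mass of Pb(C2H3O2)2 = 325.29 g/mol → mol Pb(C2H3O2)2 = 2.255 / 325.29 = 0.006932
n = 0.02081 / 0.006932 = 3.00 ≈ 3 → Pb(C2H3O2)2·3H2O

Pb(C2H3O2)2·3H2O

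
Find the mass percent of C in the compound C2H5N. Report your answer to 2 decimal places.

55.77%

Molar mass = 2(12.01) + 5(1.008) + 1(14.01) = 43.070 g/mol
Mass of C per mole = 2 × 12.01 = 24.020 g
% C = 24.020 / 43.070 × 100 = 55.77%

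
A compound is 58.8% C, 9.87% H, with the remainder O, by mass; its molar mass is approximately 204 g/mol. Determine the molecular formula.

C10H20O4

Assume 100 g: 58.8 g C, 9.87 g H, 31.33 g O.
n(C) = 58.8/12.01 = 4.896, n(H) = 9.87/1.008 = 9.792, n(O) = 31.33/16.00 = 1.958
Divide by the smallest (1.958 mol O): C 2.500, H 5.001, O 1.000
Scaling by 2: C 5.00, H 10.00, O 2.00 → C5H10O2
Empirical-formula mass = 102.13 g/mol
n = 204 / 102.13 = 2.00 ≈ 2
Molecular formula = (C5H10O2)×2 = C10H20O4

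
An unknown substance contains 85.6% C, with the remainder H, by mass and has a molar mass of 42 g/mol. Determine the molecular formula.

Assume 100 g: 85.6 g C, 14.4 g H.
Moles — C: 85.6 / 12.01 = 7.127 mol; H: 14.4 / 1.008 = 14.29 mol
Smallest is C at 7.127 mol; normalising gives C 1.000, H 2.004
Ratio ≈ 1:2, so the empirical formula is CH2
Empirical-formula mass = 14.03 g/mol
n = 42 / 14.03 = 2.99 ≈ 3
Molecular formula = (CH2)×3 = C3H6

C3H6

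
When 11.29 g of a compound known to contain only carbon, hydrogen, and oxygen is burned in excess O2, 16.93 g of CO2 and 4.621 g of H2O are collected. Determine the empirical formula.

mol C = 16.93 / 44.01 = 0.3847; mass C = 0.3847 × 12.01 = 4.620 g
mol H = 2 × (4.621 / 18.02) = 0.5129; mass H = 0.5129 × 1.008 = 0.5170 g
mass O = 11.29 − (5.137) = 6.153 g → mol O = 0.3846
Ratios (÷ 0.3846): C 1.000, H 1.334, O 1.000
×3: C 3.00, H 4.00, O 3.00 → C3H4O3

C3H4O3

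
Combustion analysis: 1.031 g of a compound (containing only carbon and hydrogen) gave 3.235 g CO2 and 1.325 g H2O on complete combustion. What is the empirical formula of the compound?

mol C = 3.235 / 44.01 = 0.07351; mass C = 0.07351 × 12.01 = 0.8828 g
mol H = 2 × (1.325 / 18.02) = 0.1471; mass H = 0.1471 × 1.008 = 0.1482 g
Ratios (÷ 0.07351): C 1.000, H 2.001
→ CH2

CH2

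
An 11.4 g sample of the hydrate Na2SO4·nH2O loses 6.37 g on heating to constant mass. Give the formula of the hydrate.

Mass of anhydrous Na2SO4 = 11.4 − 6.37 = 5.03 g
mol H2O = 6.37 / 18.02 = 0.3535
Molar mass of Na2SO4 = 142.05 g/mol → mol Na2SO4 = 5.03 / 142.05 = 0.03541
n = 0.3535 / 0.03541 = 9.98 ≈ 10 → Na2SO4·10H2O

Na2SO4·10H2O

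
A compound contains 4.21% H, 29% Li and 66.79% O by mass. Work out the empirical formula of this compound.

HLiO

Assume 100 g: 4.21 g H, 29 g Li, 66.79 g O.
H: 4.21 g ÷ 1.008 g/mol = 4.177 mol
Li: 29 g ÷ 6.94 g/mol = 4.179 mol
O: 66.79 g ÷ 16.00 g/mol = 4.174 mol
Divide by the smallest (4.174 mol O): H 1.001, Li 1.001, O 1.000
Ratio ≈ 1:1:1, so the empirical formula is HLiO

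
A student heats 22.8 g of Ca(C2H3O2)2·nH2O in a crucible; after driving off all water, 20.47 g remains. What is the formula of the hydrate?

Mass of water lost = 22.8 − 20.47 = 2.33 g → 2.33 / 18.02 = 0.1293 mol H2O
Molar mass of Ca(C2H3O2)2 = 158.17 g/mol → mol Ca(C2H3O2)2 = 20.47 / 158.17 = 0.1294
n = 0.1293 / 0.1294 = 1.00 ≈ 1 → Ca(C2H3O2)2·H2O

Ca(C2H3O2)2·H2O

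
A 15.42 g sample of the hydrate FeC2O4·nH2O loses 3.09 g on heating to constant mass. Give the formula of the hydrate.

FeC2O4·2H2O

Mass of anhydrous FeC2O4 = 15.42 − 3.09 = 12.33 g
mol H2O = 3.09 / 18.02 = 0.1715
Molar mass of FeC2O4 = 143.87 g/mol → mol FeC2O4 = 12.33 / 143.87 = 0.0857
n = 0.1715 / 0.0857 = 2.00 ≈ 2 → FeC2O4·2H2O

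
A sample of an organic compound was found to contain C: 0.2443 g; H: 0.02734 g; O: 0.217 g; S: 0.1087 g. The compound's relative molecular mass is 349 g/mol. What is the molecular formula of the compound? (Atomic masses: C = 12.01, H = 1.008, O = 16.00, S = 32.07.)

n(C) = 0.2443/12.01 = 0.02034, n(H) = 0.02734/1.008 = 0.02712, n(O) = 0.217/16.00 = 0.01356, n(S) = 0.1087/32.07 = 0.003389
Ratios (÷ 0.003389): C 6.001, H 8.002, O 4.001, S 1.000
→ C6H8O4S
Empirical-formula mass = 176.19 g/mol
n = 349 / 176.19 = 1.98 ≈ 2
Molecular formula = (C6H8O4S)×2 = C12H16O8S2

C12H16O8S2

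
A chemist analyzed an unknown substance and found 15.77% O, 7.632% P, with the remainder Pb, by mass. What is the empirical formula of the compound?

O8P2Pb3

Assume 100 g: 15.77 g O, 7.632 g P, 76.598 g Pb.
O: 15.77 g ÷ 16.00 g/mol = 0.9856 mol
P: 7.632 g ÷ 30.97 g/mol = 0.2464 mol
Pb: 76.598 g ÷ 207.2 g/mol = 0.3697 mol
Divide by the smallest (0.2464 mol P): O 4.000, P 1.000, Pb 1.500
Multiply by 2: O 8.00, P 2.00, Pb 3.00 → O8P2Pb3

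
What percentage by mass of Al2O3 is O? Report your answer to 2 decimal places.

Molar mass = 2(26.98) + 3(16.00) = 101.960 g/mol
Mass of O per mole = 3 × 16.00 = 48.000 g
% O = 48.000 / 101.960 × 100 = 47.08%

47.08%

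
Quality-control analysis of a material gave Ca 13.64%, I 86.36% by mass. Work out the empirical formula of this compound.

Assume 100 g: 13.64 g Ca, 86.36 g I.
Moles — Ca: 13.64 / 40.08 = 0.3403 mol; I: 86.36 / 126.90 = 0.6805 mol
Divide by the smallest (0.3403 mol Ca): Ca 1.000, I 2.000
Ratio ≈ 1:2, so the empirical formula is CaI2

CaI2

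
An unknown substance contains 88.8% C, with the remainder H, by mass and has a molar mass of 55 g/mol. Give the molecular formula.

Assume 100 g: 88.8 g C, 11.2 g H.
Moles — C: 88.8 / 12.01 = 7.394 mol; H: 11.2 / 1.008 = 11.11 mol
Ratios (÷ 7.394): C 1.000, H 1.503
×2: C 2.00, H 3.01 → C2H3
Empirical-formula mass = 27.04 g/mol
n = 55 / 27.04 = 2.03 ≈ 2
Molecular formula = (C2H3)×2 = C4H6

C4H6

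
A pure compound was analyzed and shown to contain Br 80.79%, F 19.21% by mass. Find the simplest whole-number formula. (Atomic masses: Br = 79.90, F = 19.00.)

Assume 100 g: 80.79 g Br, 19.21 g F.
Br: 80.79 g ÷ 79.90 g/mol = 1.011 mol
F: 19.21 g ÷ 19.00 g/mol = 1.011 mol
Divide by the smallest (1.011 mol F): Br 1.000, F 1.000
→ BrF

BrF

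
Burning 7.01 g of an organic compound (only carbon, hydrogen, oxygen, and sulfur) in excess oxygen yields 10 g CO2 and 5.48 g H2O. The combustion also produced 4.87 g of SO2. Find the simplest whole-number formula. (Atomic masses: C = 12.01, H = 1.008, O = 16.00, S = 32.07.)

C3H8OS

mol C = 10 / 44.01 = 0.2272; mass C = 0.2272 × 12.01 = 2.729 g
mol H = 2 × (5.48 / 18.02) = 0.6082; mass H = 0.6082 × 1.008 = 0.6131 g
mol S = 4.87 / 64.07 = 0.07601; mass S = 2.438 g
mass O = 7.01 − (5.780) = 1.230 g → mol O = 0.07690
Divide by the smallest (0.07601 mol S): C 2.989, H 8.002, O 1.012, S 1.000
→ C3H8OS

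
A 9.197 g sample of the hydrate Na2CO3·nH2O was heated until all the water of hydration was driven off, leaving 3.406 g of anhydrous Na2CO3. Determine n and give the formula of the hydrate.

Na2CO3·10H2O

Mass of water lost = 9.197 − 3.406 = 5.791 g → 5.791 / 18.02 = 0.3214 mol H2O
Molar mass of Na2CO3 = 105.99 g/mol → mol Na2CO3 = 3.406 / 105.99 = 0.03214
n = 0.3214 / 0.03214 = 10.00 ≈ 10 → Na2CO3·10H2O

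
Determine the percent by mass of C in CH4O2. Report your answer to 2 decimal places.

25.00%

Molar mass = 1(12.01) + 4(1.008) + 2(16.00) = 48.042 g/mol
Mass of C per mole = 1 × 12.01 = 12.010 g
% C = 12.010 / 48.042 × 100 = 25.00%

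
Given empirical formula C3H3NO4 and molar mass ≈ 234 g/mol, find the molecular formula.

C6H6N2O8

Empirical-formula mass = 117.06 g/mol
n = 234 / 117.06 = 2.00 ≈ 2
Molecular formula = (C3H3NO4)2 = C6H6N2O8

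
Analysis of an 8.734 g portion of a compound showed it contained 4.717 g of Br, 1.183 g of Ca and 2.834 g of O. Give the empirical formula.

Br2CaO6

Br: 4.717 g ÷ 79.90 g/mol = 0.05904 mol
Ca: 1.183 g ÷ 40.08 g/mol = 0.02952 mol
O: 2.834 g ÷ 16.00 g/mol = 0.1771 mol
Smallest is Ca at 0.02952 mol; normalising gives Br 2.000, Ca 1.000, O 6.001
→ Br2CaO6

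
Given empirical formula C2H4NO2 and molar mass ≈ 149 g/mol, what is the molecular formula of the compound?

C4H8N2O4

Empirical-formula mass = 74.06 g/mol
n = 149 / 74.06 = 2.01 ≈ 2
Molecular formula = (C2H4NO2)2 = C4H8N2O4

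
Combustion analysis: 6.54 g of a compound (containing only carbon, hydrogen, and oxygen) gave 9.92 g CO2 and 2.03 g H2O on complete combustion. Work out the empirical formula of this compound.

mol C = 9.92 / 44.01 = 0.2254; mass C = 0.2254 × 12.01 = 2.707 g
mol H = 2 × (2.03 / 18.02) = 0.2253; mass H = 0.2253 × 1.008 = 0.2271 g
mass O = 6.54 − (2.934) = 3.606 g → mol O = 0.2254
Ratios (÷ 0.2253): C 1.000, H 1.000, O 1.000
≈ 1:1:1 → CHO

CHO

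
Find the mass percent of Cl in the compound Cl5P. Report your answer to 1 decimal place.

85.1%

Molar mass = 5(35.45) + 1(30.97) = 208.220 g/mol
Mass of Cl per mole = 5 × 35.45 = 177.250 g
% Cl = 177.250 / 208.220 × 100 = 85.1%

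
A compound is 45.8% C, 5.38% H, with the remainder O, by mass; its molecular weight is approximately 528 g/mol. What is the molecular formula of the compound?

C20H28O16

Assume 100 g: 45.8 g C, 5.38 g H, 48.82 g O.
n(C) = 45.8/12.01 = 3.813, n(H) = 5.38/1.008 = 5.337, n(O) = 48.82/16.00 = 3.051
Smallest is O at 3.051 mol; normalising gives C 1.250, H 1.749, O 1.000
Scaling by 4: C 5.00, H 7.00, O 4.00 → C5H7O4
Empirical-formula mass = 131.11 g/mol
n = 528 / 131.11 = 4.03 ≈ 4
Molecular formula = (C5H7O4)×4 = C20H28O16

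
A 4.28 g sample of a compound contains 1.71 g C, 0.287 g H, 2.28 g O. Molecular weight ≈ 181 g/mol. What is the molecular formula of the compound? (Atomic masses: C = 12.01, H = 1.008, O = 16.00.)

C6H12O6

Moles — C: 1.71 / 12.01 = 0.1424 mol; H: 0.287 / 1.008 = 0.2847 mol; O: 2.28 / 16.00 = 0.1425 mol
Ratios (÷ 0.1424): C 1.000, H 2.000, O 1.001
≈ 1:2:1 → CH2O
Empirical-formula mass = 30.03 g/mol
n = 181 / 30.03 = 6.03 ≈ 6
Molecular formula = (CH2O)×6 = C6H12O6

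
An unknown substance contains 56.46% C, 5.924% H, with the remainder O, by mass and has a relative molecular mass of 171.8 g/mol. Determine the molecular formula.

C8H10O4

Assume 100 g: 56.46 g C, 5.924 g H, 37.616 g O.
C: 56.46 g ÷ 12.01 g/mol = 4.701 mol
H: 5.924 g ÷ 1.008 g/mol = 5.877 mol
O: 37.616 g ÷ 16.00 g/mol = 2.351 mol
Divide by the smallest (2.351 mol O): C 2.000, H 2.500, O 1.000
Scaling by 2: C 4.00, H 5.00, O 2.00 → C4H5O2
Empirical-formula mass = 85.08 g/mol
n = 171.8 / 85.08 = 2.02 ≈ 2
Molecular formula = (C4H5O2)×2 = C8H10O4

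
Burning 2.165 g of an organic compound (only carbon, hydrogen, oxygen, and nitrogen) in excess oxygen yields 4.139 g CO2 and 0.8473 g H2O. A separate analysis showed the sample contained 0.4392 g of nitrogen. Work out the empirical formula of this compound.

mol C = 4.139 / 44.01 = 0.09405; mass C = 0.09405 × 12.01 = 1.130 g
mol H = 2 × (0.8473 / 18.02) = 0.09404; mass H = 0.09404 × 1.008 = 0.09479 g
mol N = 0.4392 / 14.01 = 0.03135
mass O = 2.165 − (1.663) = 0.5015 g → mol O = 0.03134
Smallest is O at 0.03134 mol; normalising gives C 3.000, H 3.000, N 1.000, O 1.000
≈ 3:3:1:1 → C3H3NO

C3H3NO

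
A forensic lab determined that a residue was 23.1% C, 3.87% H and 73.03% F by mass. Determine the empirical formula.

Assume 100 g: 23.1 g C, 3.87 g H, 73.03 g F.
Moles — C: 23.1 / 12.01 = 1.923 mol; H: 3.87 / 1.008 = 3.839 mol; F: 73.03 / 19.00 = 3.844 mol
Divide by the smallest (1.923 mol C): C 1.000, H 1.996, F 1.998
→ CH2F2

CH2F2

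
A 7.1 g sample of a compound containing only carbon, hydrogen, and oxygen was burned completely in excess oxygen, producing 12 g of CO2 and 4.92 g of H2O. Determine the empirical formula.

mol C = 12 / 44.01 = 0.2727; mass C = 0.2727 × 12.01 = 3.275 g
mol H = 2 × (4.92 / 18.02) = 0.5461; mass H = 0.5461 × 1.008 = 0.5504 g
mass O = 7.1 − (3.825) = 3.275 g → mol O = 0.2047
Ratios (÷ 0.2047): C 1.332, H 2.668, O 1.000
Multiply by 3: C 4.00, H 8.00, O 3.00 → C4H8O3

C4H8O3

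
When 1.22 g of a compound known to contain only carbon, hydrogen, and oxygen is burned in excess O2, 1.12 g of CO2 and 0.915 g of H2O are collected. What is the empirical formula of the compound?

mol C = 1.12 / 44.01 = 0.02545; mass C = 0.02545 × 12.01 = 0.3056 g
mol H = 2 × (0.915 / 18.02) = 0.1016; mass H = 0.1016 × 1.008 = 0.1024 g
mass O = 1.22 − (0.4080) = 0.8120 g → mol O = 0.05075
Divide by the smallest (0.02545 mol C): C 1.000, H 3.991, O 1.994
→ CH4O2

CH4O2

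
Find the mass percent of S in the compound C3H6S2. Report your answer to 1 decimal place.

60.4%

Molar mass = 3(12.01) + 6(1.008) + 2(32.07) = 106.218 g/mol
Mass of S per mole = 2 × 32.07 = 64.140 g
% S = 64.140 / 106.218 × 100 = 60.4%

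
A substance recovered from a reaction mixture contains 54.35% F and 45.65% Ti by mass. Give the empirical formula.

Assume 100 g: 54.35 g F, 45.65 g Ti.
Moles — F: 54.35 / 19.00 = 2.861 mol; Ti: 45.65 / 47.87 = 0.9536 mol
Ratios (÷ 0.9536): F 3.000, Ti 1.000
≈ 3:1 → F3Ti

F3Ti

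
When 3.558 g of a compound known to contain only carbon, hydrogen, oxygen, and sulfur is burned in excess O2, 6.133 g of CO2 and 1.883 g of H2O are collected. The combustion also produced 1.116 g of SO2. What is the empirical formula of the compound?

C8H12O4S

mol C = 6.133 / 44.01 = 0.1394; mass C = 0.1394 × 12.01 = 1.674 g
mol H = 2 × (1.883 / 18.02) = 0.2090; mass H = 0.2090 × 1.008 = 0.2107 g
mol S = 1.116 / 64.07 = 0.01742; mass S = 0.5586 g
mass O = 3.558 − (2.443) = 1.115 g → mol O = 0.06969
Divide by the smallest (0.01742 mol S): C 8.000, H 11.998, O 4.001, S 1.000
≈ 8:12:4:1 → C8H12O4S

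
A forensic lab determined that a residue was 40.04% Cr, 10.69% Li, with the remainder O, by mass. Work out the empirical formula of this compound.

CrLi2O4

Assume 100 g: 40.04 g Cr, 10.69 g Li, 49.27 g O.
Moles — Cr: 40.04 / 52.00 = 0.77 mol; Li: 10.69 / 6.94 = 1.54 mol; O: 49.27 / 16.00 = 3.079 mol
Divide by the smallest (0.77 mol Cr): Cr 1.000, Li 2.000, O 3.999
→ CrLi2O4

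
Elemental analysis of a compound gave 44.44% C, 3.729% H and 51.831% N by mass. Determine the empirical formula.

Assume 100 g: 44.44 g C, 3.729 g H, 51.831 g N.
n(C) = 44.44/12.01 = 3.7, n(H) = 3.729/1.008 = 3.699, n(N) = 51.831/14.01 = 3.7
Smallest is H at 3.699 mol; normalising gives C 1.000, H 1.000, N 1.000
Ratio ≈ 1:1:1, so the empirical formula is CHN

CHN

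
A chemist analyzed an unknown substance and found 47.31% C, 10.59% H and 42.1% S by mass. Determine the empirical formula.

Assume 100 g: 47.31 g C, 10.59 g H, 42.1 g S.
Moles — C: 47.31 / 12.01 = 3.939 mol; H: 10.59 / 1.008 = 10.51 mol; S: 42.1 / 32.07 = 1.313 mol
Divide by the smallest (1.313 mol S): C 3.001, H 8.003, S 1.000
→ C3H8S

C3H8S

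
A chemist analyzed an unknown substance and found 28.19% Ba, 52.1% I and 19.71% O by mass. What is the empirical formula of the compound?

Assume 100 g: 28.19 g Ba, 52.1 g I, 19.71 g O.
n(Ba) = 28.19/137.33 = 0.2053, n(I) = 52.1/126.90 = 0.4106, n(O) = 19.71/16.00 = 1.232
Divide by the smallest (0.2053 mol Ba): Ba 1.000, I 2.000, O 6.001
≈ 1:2:6 → BaI2O6

BaI2O6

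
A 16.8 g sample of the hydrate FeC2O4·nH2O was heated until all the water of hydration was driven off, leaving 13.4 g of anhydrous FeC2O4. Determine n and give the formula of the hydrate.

Mass of water lost = 16.8 − 13.4 = 3.4 g → 3.4 / 18.02 = 0.1887 mol H2O
Molar mass of FeC2O4 = 143.87 g/mol → mol FeC2O4 = 13.4 / 143.87 = 0.09314
n = 0.1887 / 0.09314 = 2.03 ≈ 2 → FeC2O4·2H2O

FeC2O4·2H2O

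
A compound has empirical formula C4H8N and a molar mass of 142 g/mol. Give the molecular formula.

Empirical-formula mass = 70.11 g/mol
n = 142 / 70.11 = 2.03 ≈ 2
Molecular formula = (C4H8N)2 = C8H16N2

C8H16N2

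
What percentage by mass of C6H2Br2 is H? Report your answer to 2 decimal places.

Molar mass = 6(12.01) + 2(1.008) + 2(79.90) = 233.876 g/mol
Mass of H per mole = 2 × 1.008 = 2.016 g
% H = 2.016 / 233.876 × 100 = 0.86%

0.86%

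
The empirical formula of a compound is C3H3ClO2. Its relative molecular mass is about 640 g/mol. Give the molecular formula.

C18H18Cl6O12

Empirical-formula mass = 106.50 g/mol
n = 640 / 106.50 = 6.01 ≈ 6
Molecular formula = (C3H3ClO2)6 = C18H18Cl6O12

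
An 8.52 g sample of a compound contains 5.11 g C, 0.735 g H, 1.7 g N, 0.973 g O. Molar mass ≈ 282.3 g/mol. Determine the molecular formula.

C14H24N4O2

n(C) = 5.11/12.01 = 0.4255, n(H) = 0.735/1.008 = 0.7292, n(N) = 1.7/14.01 = 0.1213, n(O) = 0.973/16.00 = 0.06081
Ratios (÷ 0.06081): C 6.997, H 11.990, N 1.995, O 1.000
≈ 7:12:2:1 → C7H12N2O
Empirical-formula mass = 140.19 g/mol
n = 282.3 / 140.19 = 2.01 ≈ 2
Molecular formula = (C7H12N2O)×2 = C14H24N4O2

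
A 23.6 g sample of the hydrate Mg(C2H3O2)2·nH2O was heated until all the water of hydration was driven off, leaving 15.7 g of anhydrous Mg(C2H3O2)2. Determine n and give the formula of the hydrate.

Mass of water lost = 23.6 − 15.7 = 7.9 g → 7.9 / 18.02 = 0.4384 mol H2O
Molar mass of Mg(C2H3O2)2 = 142.40 g/mol → mol Mg(C2H3O2)2 = 15.7 / 142.40 = 0.1103
n = 0.4384 / 0.1103 = 3.98 ≈ 4 → Mg(C2H3O2)2·4H2O

Mg(C2H3O2)2·4H2O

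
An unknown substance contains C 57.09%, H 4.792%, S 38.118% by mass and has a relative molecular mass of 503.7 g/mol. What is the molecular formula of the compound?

Assume 100 g: 57.09 g C, 4.792 g H, 38.118 g S.
n(C) = 57.09/12.01 = 4.754, n(H) = 4.792/1.008 = 4.754, n(S) = 38.118/32.07 = 1.189
Smallest is S at 1.189 mol; normalising gives C 3.999, H 4.000, S 1.000
Ratio ≈ 4:4:1, so the empirical formula is C4H4S
Empirical-formula mass = 84.14 g/mol
n = 503.7 / 84.14 = 5.99 ≈ 6
Molecular formula = (C4H4S)×6 = C24H24S6

C24H24S6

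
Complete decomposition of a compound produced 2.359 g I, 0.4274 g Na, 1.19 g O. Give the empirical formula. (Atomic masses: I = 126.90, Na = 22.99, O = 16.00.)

n(I) = 2.359/126.90 = 0.01859, n(Na) = 0.4274/22.99 = 0.01859, n(O) = 1.19/16.00 = 0.07437
Ratios (÷ 0.01859): I 1.000, Na 1.000, O 4.001
≈ 1:1:4 → INaO4

INaO4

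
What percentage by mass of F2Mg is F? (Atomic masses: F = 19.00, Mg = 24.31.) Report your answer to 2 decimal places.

Molar mass = 2(19.00) + 1(24.31) = 62.310 g/mol
Mass of F per mole = 2 × 19.00 = 38.000 g
% F = 38.000 / 62.310 × 100 = 60.99%

60.99%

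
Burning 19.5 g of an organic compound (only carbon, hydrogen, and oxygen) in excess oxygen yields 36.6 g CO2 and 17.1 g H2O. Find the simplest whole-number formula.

mol C = 36.6 / 44.01 = 0.8316; mass C = 0.8316 × 12.01 = 9.988 g
mol H = 2 × (17.1 / 18.02) = 1.898; mass H = 1.898 × 1.008 = 1.913 g
mass O = 19.5 − (11.90) = 7.599 g → mol O = 0.4749
Smallest is O at 0.4749 mol; normalising gives C 1.751, H 3.996, O 1.000
×4: C 7.00, H 15.98, O 4.00 → C7H16O4

C7H16O4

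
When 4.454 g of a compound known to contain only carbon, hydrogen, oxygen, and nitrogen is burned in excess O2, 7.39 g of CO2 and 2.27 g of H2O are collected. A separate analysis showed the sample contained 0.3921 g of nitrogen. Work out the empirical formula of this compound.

C6H9NO4

mol C = 7.39 / 44.01 = 0.1679; mass C = 0.1679 × 12.01 = 2.017 g
mol H = 2 × (2.27 / 18.02) = 0.2519; mass H = 0.2519 × 1.008 = 0.2540 g
mol N = 0.3921 / 14.01 = 0.02799
mass O = 4.454 − (2.663) = 1.791 g → mol O = 0.1120
Smallest is N at 0.02799 mol; normalising gives C 6.000, H 9.002, N 1.000, O 4.000
≈ 6:9:1:4 → C6H9NO4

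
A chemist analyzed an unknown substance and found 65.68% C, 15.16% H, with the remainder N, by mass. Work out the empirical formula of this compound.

C4H11N

Assume 100 g: 65.68 g C, 15.16 g H, 19.16 g N.
Moles — C: 65.68 / 12.01 = 5.469 mol; H: 15.16 / 1.008 = 15.04 mol; N: 19.16 / 14.01 = 1.368 mol
Ratios (÷ 1.368): C 3.999, H 10.997, N 1.000
Ratio ≈ 4:11:1, so the empirical formula is C4H11N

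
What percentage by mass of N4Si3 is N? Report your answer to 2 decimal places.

Molar mass = 4(14.01) + 3(28.09) = 140.310 g/mol
Mass of N per mole = 4 × 14.01 = 56.040 g
% N = 56.040 / 140.310 × 100 = 39.94%

39.94%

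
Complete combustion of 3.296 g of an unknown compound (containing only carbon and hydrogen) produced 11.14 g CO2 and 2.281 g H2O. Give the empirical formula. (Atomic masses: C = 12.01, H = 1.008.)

mol C = 11.14 / 44.01 = 0.2531; mass C = 0.2531 × 12.01 = 3.040 g
mol H = 2 × (2.281 / 18.02) = 0.2532; mass H = 0.2532 × 1.008 = 0.2552 g
Divide by the smallest (0.2531 mol C): C 1.000, H 1.000
Ratio ≈ 1:1, so the empirical formula is CH

CH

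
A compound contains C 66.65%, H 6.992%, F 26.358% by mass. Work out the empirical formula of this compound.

Assume 100 g: 66.65 g C, 6.992 g H, 26.358 g F.
Moles — C: 66.65 / 12.01 = 5.55 mol; H: 6.992 / 1.008 = 6.937 mol; F: 26.358 / 19.00 = 1.387 mol
Smallest is F at 1.387 mol; normalising gives C 4.000, H 5.000, F 1.000
≈ 4:5:1 → C4H5F

C4H5F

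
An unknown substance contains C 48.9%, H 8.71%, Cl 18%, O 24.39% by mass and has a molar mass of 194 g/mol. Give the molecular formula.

Assume 100 g: 48.9 g C, 8.71 g H, 18 g Cl, 24.39 g O.
C: 48.9 g ÷ 12.01 g/mol = 4.072 mol
H: 8.71 g ÷ 1.008 g/mol = 8.641 mol
Cl: 18 g ÷ 35.45 g/mol = 0.5078 mol
O: 24.39 g ÷ 16.00 g/mol = 1.524 mol
Smallest is Cl at 0.5078 mol; normalising gives C 8.019, H 17.018, Cl 1.000, O 3.002
→ C8H17ClO3
Empirical-formula mass = 196.67 g/mol
n = 194 / 196.67 = 0.99 ≈ 1
Molecular formula = empirical formula = C8H17ClO3

C8H17ClO3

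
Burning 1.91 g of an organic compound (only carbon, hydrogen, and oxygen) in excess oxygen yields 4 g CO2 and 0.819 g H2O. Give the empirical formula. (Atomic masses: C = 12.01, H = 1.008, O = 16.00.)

C2H2O

mol C = 4 / 44.01 = 0.09089; mass C = 0.09089 × 12.01 = 1.092 g
mol H = 2 × (0.819 / 18.02) = 0.09090; mass H = 0.09090 × 1.008 = 0.09163 g
mass O = 1.91 − (1.183) = 0.7268 g → mol O = 0.04543
Divide by the smallest (0.04543 mol O): C 2.001, H 2.001, O 1.000
→ C2H2O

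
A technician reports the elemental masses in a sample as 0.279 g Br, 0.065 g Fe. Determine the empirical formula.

Moles — Br: 0.279 / 79.90 = 0.003492 mol; Fe: 0.065 / 55.85 = 0.001164 mol
Ratios (÷ 0.001164): Br 3.000, Fe 1.000
≈ 3:1 → Br3Fe

Br3Fe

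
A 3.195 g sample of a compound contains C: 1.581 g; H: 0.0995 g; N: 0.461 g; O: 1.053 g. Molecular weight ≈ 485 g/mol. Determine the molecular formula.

C20H15N5O10

n(C) = 1.581/12.01 = 0.1316, n(H) = 0.0995/1.008 = 0.09871, n(N) = 0.461/14.01 = 0.03291, n(O) = 1.053/16.00 = 0.06581
Divide by the smallest (0.03291 mol N): C 4.001, H 3.000, N 1.000, O 2.000
Ratio ≈ 4:3:1:2, so the empirical formula is C4H3NO2
Empirical-formula mass = 97.07 g/mol
n = 485 / 97.07 = 5.00 ≈ 5
Molecular formula = (C4H3NO2)×5 = C20H15N5O10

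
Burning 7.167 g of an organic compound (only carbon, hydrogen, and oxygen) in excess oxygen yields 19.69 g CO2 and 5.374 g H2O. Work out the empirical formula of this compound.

C6H8O

mol C = 19.69 / 44.01 = 0.4474; mass C = 0.4474 × 12.01 = 5.373 g
mol H = 2 × (5.374 / 18.02) = 0.5964; mass H = 0.5964 × 1.008 = 0.6012 g
mass O = 7.167 − (5.974) = 1.193 g → mol O = 0.07453
Ratios (÷ 0.07453): C 6.003, H 8.002, O 1.000
→ C6H8O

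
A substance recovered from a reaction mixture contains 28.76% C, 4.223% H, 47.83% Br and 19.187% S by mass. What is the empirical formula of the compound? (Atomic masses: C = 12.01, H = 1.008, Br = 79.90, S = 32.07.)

Assume 100 g: 28.76 g C, 4.223 g H, 47.83 g Br, 19.187 g S.
n(C) = 28.76/12.01 = 2.395, n(H) = 4.223/1.008 = 4.189, n(Br) = 47.83/79.90 = 0.5986, n(S) = 19.187/32.07 = 0.5983
Divide by the smallest (0.5983 mol S): C 4.003, H 7.002, Br 1.001, S 1.000
≈ 4:7:1:1 → C4H7BrS

C4H7BrS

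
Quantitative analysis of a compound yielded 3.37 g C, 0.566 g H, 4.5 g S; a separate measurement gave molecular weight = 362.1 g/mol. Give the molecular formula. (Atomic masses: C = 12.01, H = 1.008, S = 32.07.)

n(C) = 3.37/12.01 = 0.2806, n(H) = 0.566/1.008 = 0.5615, n(S) = 4.5/32.07 = 0.1403
Divide by the smallest (0.1403 mol S): C 2.000, H 4.002, S 1.000
≈ 2:4:1 → C2H4S
Empirical-formula mass = 60.12 g/mol
n = 362.1 / 60.12 = 6.02 ≈ 6
Molecular formula = (C2H4S)×6 = C12H24S6

C12H24S6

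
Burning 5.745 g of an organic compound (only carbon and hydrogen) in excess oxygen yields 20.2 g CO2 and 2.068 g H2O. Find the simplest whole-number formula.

C2H

mol C = 20.2 / 44.01 = 0.4590; mass C = 0.4590 × 12.01 = 5.512 g
mol H = 2 × (2.068 / 18.02) = 0.2295; mass H = 0.2295 × 1.008 = 0.2314 g
Smallest is H at 0.2295 mol; normalising gives C 2.000, H 1.000
→ C2H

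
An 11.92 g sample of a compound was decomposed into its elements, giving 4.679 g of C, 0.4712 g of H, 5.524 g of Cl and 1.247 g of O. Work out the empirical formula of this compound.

C: 4.679 g ÷ 12.01 g/mol = 0.3896 mol
H: 0.4712 g ÷ 1.008 g/mol = 0.4675 mol
Cl: 5.524 g ÷ 35.45 g/mol = 0.1558 mol
O: 1.247 g ÷ 16.00 g/mol = 0.07794 mol
Ratios (÷ 0.07794): C 4.999, H 5.998, Cl 1.999, O 1.000
≈ 5:6:2:1 → C5H6Cl2O

C5H6Cl2O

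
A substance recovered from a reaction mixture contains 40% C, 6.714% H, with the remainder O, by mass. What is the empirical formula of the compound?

CH2O

Assume 100 g: 40 g C, 6.714 g H, 53.286 g O.
n(C) = 40/12.01 = 3.331, n(H) = 6.714/1.008 = 6.661, n(O) = 53.286/16.00 = 3.33
Ratios (÷ 3.33): C 1.000, H 2.000, O 1.000
→ CH2O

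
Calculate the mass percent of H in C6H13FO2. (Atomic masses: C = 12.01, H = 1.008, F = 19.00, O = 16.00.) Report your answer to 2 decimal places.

9.62%

Molar mass = 6(12.01) + 13(1.008) + 1(19.00) + 2(16.00) = 136.164 g/mol
Mass of H per mole = 13 × 1.008 = 13.104 g
% H = 13.104 / 136.164 × 100 = 9.62%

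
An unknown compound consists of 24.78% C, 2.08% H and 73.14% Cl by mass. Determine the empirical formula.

Assume 100 g: 24.78 g C, 2.08 g H, 73.14 g Cl.
C: 24.78 g ÷ 12.01 g/mol = 2.063 mol
H: 2.08 g ÷ 1.008 g/mol = 2.063 mol
Cl: 73.14 g ÷ 35.45 g/mol = 2.063 mol
Divide by the smallest (2.063 mol Cl): C 1.000, H 1.000, Cl 1.000
≈ 1:1:1 → CHCl

CHCl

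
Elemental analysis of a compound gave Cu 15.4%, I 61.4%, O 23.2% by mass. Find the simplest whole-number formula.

CuI2O6

Assume 100 g: 15.4 g Cu, 61.4 g I, 23.2 g O.
n(Cu) = 15.4/63.55 = 0.2423, n(I) = 61.4/126.90 = 0.4838, n(O) = 23.2/16.00 = 1.45
Divide by the smallest (0.2423 mol Cu): Cu 1.000, I 1.997, O 5.984
Ratio ≈ 1:2:6, so the empirical formula is CuI2O6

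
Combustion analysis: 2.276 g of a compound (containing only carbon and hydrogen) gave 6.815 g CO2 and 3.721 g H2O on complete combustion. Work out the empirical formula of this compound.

C3H8

mol C = 6.815 / 44.01 = 0.1549; mass C = 0.1549 × 12.01 = 1.860 g
mol H = 2 × (3.721 / 18.02) = 0.4130; mass H = 0.4130 × 1.008 = 0.4163 g
Smallest is C at 0.1549 mol; normalising gives C 1.000, H 2.667
Scaling by 3: C 3.00, H 8.00 → C3H8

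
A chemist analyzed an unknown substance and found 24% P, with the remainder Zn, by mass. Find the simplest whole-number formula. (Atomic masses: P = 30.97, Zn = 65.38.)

Assume 100 g: 24 g P, 76 g Zn.
P: 24 g ÷ 30.97 g/mol = 0.7749 mol
Zn: 76 g ÷ 65.38 g/mol = 1.162 mol
Smallest is P at 0.7749 mol; normalising gives P 1.000, Zn 1.500
Scaling by 2: P 2.00, Zn 3.00 → P2Zn3

P2Zn3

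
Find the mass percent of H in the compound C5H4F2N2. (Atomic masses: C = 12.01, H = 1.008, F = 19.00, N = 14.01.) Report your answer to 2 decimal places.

3.10%

Molar mass = 5(12.01) + 4(1.008) + 2(19.00) + 2(14.01) = 130.102 g/mol
Mass of H per mole = 4 × 1.008 = 4.032 g
% H = 4.032 / 130.102 × 100 = 3.10%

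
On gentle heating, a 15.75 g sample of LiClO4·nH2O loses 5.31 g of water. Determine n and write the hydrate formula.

LiClO4·3H2O

Mass of anhydrous LiClO4 = 15.75 − 5.31 = 10.44 g
mol H2O = 5.31 / 18.02 = 0.2947
Molar mass of LiClO4 = 106.39 g/mol → mol LiClO4 = 10.44 / 106.39 = 0.09813
n = 0.2947 / 0.09813 = 3.00 ≈ 3 → LiClO4·3H2O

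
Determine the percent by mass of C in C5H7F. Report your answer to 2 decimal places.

69.74%

Molar mass = 5(12.01) + 7(1.008) + 1(19.00) = 86.106 g/mol
Mass of C per mole = 5 × 12.01 = 60.050 g
% C = 60.050 / 86.106 × 100 = 69.74%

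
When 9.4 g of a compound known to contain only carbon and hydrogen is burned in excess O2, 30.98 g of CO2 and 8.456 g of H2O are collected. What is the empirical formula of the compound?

C3H4

mol C = 30.98 / 44.01 = 0.7039; mass C = 0.7039 × 12.01 = 8.454 g
mol H = 2 × (8.456 / 18.02) = 0.9385; mass H = 0.9385 × 1.008 = 0.9460 g
Divide by the smallest (0.7039 mol C): C 1.000, H 1.333
Multiply by 3: C 3.00, H 4.00 → C3H4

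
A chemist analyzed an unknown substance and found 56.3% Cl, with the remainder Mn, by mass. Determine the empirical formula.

Cl2Mn

Assume 100 g: 56.3 g Cl, 43.7 g Mn.
Moles — Cl: 56.3 / 35.45 = 1.588 mol; Mn: 43.7 / 54.94 = 0.7954 mol
Ratios (÷ 0.7954): Cl 1.997, Mn 1.000
≈ 2:1 → Cl2Mn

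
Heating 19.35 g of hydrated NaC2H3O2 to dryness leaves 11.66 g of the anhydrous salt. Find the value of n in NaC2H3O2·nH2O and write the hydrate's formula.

NaC2H3O2·3H2O

Mass of water lost = 19.35 − 11.66 = 7.69 g → 7.69 / 18.02 = 0.4267 mol H2O
Molar mass of NaC2H3O2 = 82.03 g/mol → mol NaC2H3O2 = 11.66 / 82.03 = 0.1421
n = 0.4267 / 0.1421 = 3.00 ≈ 3 → NaC2H3O2·3H2O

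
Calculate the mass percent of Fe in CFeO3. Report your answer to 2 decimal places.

Molar mass = 1(12.01) + 1(55.85) + 3(16.00) = 115.860 g/mol
Mass of Fe per mole = 1 × 55.85 = 55.850 g
% Fe = 55.850 / 115.860 × 100 = 48.20%

48.20%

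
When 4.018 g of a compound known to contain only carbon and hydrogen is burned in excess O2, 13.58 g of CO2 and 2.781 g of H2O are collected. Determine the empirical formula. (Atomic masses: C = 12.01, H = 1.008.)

CH

mol C = 13.58 / 44.01 = 0.3086; mass C = 0.3086 × 12.01 = 3.706 g
mol H = 2 × (2.781 / 18.02) = 0.3087; mass H = 0.3087 × 1.008 = 0.3111 g
Smallest is C at 0.3086 mol; normalising gives C 1.000, H 1.000
→ CH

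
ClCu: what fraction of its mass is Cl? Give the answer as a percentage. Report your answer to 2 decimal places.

Molar mass = 1(35.45) + 1(63.55) = 99.000 g/mol
Mass of Cl per mole = 1 × 35.45 = 35.450 g
% Cl = 35.450 / 99.000 × 100 = 35.81%

35.81%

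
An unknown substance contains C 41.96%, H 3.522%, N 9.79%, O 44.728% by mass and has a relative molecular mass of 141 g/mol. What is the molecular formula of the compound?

Assume 100 g: 41.96 g C, 3.522 g H, 9.79 g N, 44.728 g O.
C: 41.96 g ÷ 12.01 g/mol = 3.494 mol
H: 3.522 g ÷ 1.008 g/mol = 3.494 mol
N: 9.79 g ÷ 14.01 g/mol = 0.6988 mol
O: 44.728 g ÷ 16.00 g/mol = 2.796 mol
Ratios (÷ 0.6988): C 5.000, H 5.000, N 1.000, O 4.001
→ C5H5NO4
Empirical-formula mass = 143.10 g/mol
n = 141 / 143.10 = 0.99 ≈ 1
Molecular formula = empirical formula = C5H5NO4

C5H5NO4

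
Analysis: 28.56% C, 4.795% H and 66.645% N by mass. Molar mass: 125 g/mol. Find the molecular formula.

C3H6N6

Assume 100 g: 28.56 g C, 4.795 g H, 66.645 g N.
C: 28.56 g ÷ 12.01 g/mol = 2.378 mol
H: 4.795 g ÷ 1.008 g/mol = 4.757 mol
N: 66.645 g ÷ 14.01 g/mol = 4.757 mol
Divide by the smallest (2.378 mol C): C 1.000, H 2.000, N 2.000
≈ 1:2:2 → CH2N2
Empirical-formula mass = 42.05 g/mol
n = 125 / 42.05 = 2.97 ≈ 3
Molecular formula = (CH2N2)×3 = C3H6N6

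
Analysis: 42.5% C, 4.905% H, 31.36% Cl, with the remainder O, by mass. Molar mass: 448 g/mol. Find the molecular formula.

Assume 100 g: 42.5 g C, 4.905 g H, 31.36 g Cl, 21.235 g O.
C: 42.5 g ÷ 12.01 g/mol = 3.539 mol
H: 4.905 g ÷ 1.008 g/mol = 4.866 mol
Cl: 31.36 g ÷ 35.45 g/mol = 0.8846 mol
O: 21.235 g ÷ 16.00 g/mol = 1.327 mol
Divide by the smallest (0.8846 mol Cl): C 4.000, H 5.501, Cl 1.000, O 1.500
Scaling by 2: C 8.00, H 11.00, Cl 2.00, O 3.00 → C8H11Cl2O3
Empirical-formula mass = 226.07 g/mol
n = 448 / 226.07 = 1.98 ≈ 2
Molecular formula = (C8H11Cl2O3)×2 = C16H22Cl4O6

C16H22Cl4O6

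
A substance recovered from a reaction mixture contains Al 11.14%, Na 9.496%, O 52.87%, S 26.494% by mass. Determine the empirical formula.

Assume 100 g: 11.14 g Al, 9.496 g Na, 52.87 g O, 26.494 g S.
Moles — Al: 11.14 / 26.98 = 0.4129 mol; Na: 9.496 / 22.99 = 0.413 mol; O: 52.87 / 16.00 = 3.304 mol; S: 26.494 / 32.07 = 0.8261 mol
Smallest is Al at 0.4129 mol; normalising gives Al 1.000, Na 1.000, O 8.003, S 2.001
Ratio ≈ 1:1:8:2, so the empirical formula is AlNaO8S2

AlNaO8S2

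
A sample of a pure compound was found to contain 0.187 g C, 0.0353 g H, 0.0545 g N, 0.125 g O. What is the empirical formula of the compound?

C4H9NO2

Moles — C: 0.187 / 12.01 = 0.01557 mol; H: 0.0353 / 1.008 = 0.03502 mol; N: 0.0545 / 14.01 = 0.00389 mol; O: 0.125 / 16.00 = 0.007812 mol
Divide by the smallest (0.00389 mol N): C 4.003, H 9.002, N 1.000, O 2.008
→ C4H9NO2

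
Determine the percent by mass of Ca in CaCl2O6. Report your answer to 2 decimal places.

19.36%

Molar mass = 1(40.08) + 2(35.45) + 6(16.00) = 206.980 g/mol
Mass of Ca per mole = 1 × 40.08 = 40.080 g
% Ca = 40.080 / 206.980 × 100 = 19.36%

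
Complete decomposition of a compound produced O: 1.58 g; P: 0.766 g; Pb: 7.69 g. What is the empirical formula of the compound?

O8P2Pb3

O: 1.58 g ÷ 16.00 g/mol = 0.09875 mol
P: 0.766 g ÷ 30.97 g/mol = 0.02473 mol
Pb: 7.69 g ÷ 207.2 g/mol = 0.03711 mol
Smallest is P at 0.02473 mol; normalising gives O 3.993, P 1.000, Pb 1.501
Scaling by 2: O 7.99, P 2.00, Pb 3.00 → O8P2Pb3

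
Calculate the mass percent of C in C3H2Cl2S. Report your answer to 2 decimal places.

25.55%

Molar mass = 3(12.01) + 2(1.008) + 2(35.45) + 1(32.07) = 141.016 g/mol
Mass of C per mole = 3 × 12.01 = 36.030 g
% C = 36.030 / 141.016 × 100 = 25.55%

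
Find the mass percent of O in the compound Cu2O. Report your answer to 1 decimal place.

11.2%

Molar mass = 2(63.55) + 1(16.00) = 143.100 g/mol
Mass of O per mole = 1 × 16.00 = 16.000 g
% O = 16.000 / 143.100 × 100 = 11.2%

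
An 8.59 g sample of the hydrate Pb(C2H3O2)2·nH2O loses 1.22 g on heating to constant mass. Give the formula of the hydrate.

Pb(C2H3O2)2·3H2O

Mass of anhydrous Pb(C2H3O2)2 = 8.59 − 1.22 = 7.37 g
mol H2O = 1.22 / 18.02 = 0.0677
Molar mass of Pb(C2H3O2)2 = 325.29 g/mol → mol Pb(C2H3O2)2 = 7.37 / 325.29 = 0.02266
n = 0.0677 / 0.02266 = 2.99 ≈ 3 → Pb(C2H3O2)2·3H2O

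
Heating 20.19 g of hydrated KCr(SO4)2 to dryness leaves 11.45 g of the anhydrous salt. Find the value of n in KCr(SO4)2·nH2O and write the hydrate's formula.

KCr(SO4)2·12H2O

Mass of water lost = 20.19 − 11.45 = 8.74 g → 8.74 / 18.02 = 0.485 mol H2O
Molar mass of KCr(SO4)2 = 283.24 g/mol → mol KCr(SO4)2 = 11.45 / 283.24 = 0.04043
n = 0.485 / 0.04043 = 12.00 ≈ 12 → KCr(SO4)2·12H2O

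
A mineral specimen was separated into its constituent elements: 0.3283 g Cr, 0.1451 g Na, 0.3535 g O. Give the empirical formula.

n(Cr) = 0.3283/52.00 = 0.006313, n(Na) = 0.1451/22.99 = 0.006311, n(O) = 0.3535/16.00 = 0.02209
Ratios (÷ 0.006311): Cr 1.000, Na 1.000, O 3.501
×2: Cr 2.00, Na 2.00, O 7.00 → Cr2Na2O7

Cr2Na2O7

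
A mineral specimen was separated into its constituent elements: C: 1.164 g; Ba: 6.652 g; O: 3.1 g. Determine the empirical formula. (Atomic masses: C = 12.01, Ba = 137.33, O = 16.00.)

C2BaO4

C: 1.164 g ÷ 12.01 g/mol = 0.09692 mol
Ba: 6.652 g ÷ 137.33 g/mol = 0.04844 mol
O: 3.1 g ÷ 16.00 g/mol = 0.1938 mol
Ratios (÷ 0.04844): C 2.001, Ba 1.000, O 4.000
→ C2BaO4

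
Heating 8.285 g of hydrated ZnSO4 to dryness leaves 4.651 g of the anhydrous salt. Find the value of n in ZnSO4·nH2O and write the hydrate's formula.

ZnSO4·7H2O

Mass of water lost = 8.285 − 4.651 = 3.634 g → 3.634 / 18.02 = 0.2017 mol H2O
Molar mass of ZnSO4 = 161.45 g/mol → mol ZnSO4 = 4.651 / 161.45 = 0.02881
n = 0.2017 / 0.02881 = 7.00 ≈ 7 → ZnSO4·7H2O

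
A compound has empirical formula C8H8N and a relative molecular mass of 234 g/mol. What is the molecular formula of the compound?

C16H16N2

Empirical-formula mass = 118.15 g/mol
n = 234 / 118.15 = 1.98 ≈ 2
Molecular formula = (C8H8N)2 = C16H16N2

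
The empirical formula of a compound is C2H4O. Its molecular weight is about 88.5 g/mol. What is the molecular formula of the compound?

Empirical-formula mass = 44.05 g/mol
n = 88.5 / 44.05 = 2.01 ≈ 2
Molecular formula = (C2H4O)2 = C4H8O2

C4H8O2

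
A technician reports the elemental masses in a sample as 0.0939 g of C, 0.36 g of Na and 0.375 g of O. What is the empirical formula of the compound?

n(C) = 0.0939/12.01 = 0.007818, n(Na) = 0.36/22.99 = 0.01566, n(O) = 0.375/16.00 = 0.02344
Ratios (÷ 0.007818): C 1.000, Na 2.003, O 2.998
Ratio ≈ 1:2:3, so the empirical formula is CNa2O3

CNa2O3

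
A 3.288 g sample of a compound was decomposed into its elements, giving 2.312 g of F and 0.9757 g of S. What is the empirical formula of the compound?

F: 2.312 g ÷ 19.00 g/mol = 0.1217 mol
S: 0.9757 g ÷ 32.07 g/mol = 0.03042 mol
Divide by the smallest (0.03042 mol S): F 4.000, S 1.000
≈ 4:1 → F4S

F4S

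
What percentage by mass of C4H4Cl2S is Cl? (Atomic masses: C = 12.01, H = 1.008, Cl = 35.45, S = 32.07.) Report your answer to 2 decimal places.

Molar mass = 4(12.01) + 4(1.008) + 2(35.45) + 1(32.07) = 155.042 g/mol
Mass of Cl per mole = 2 × 35.45 = 70.900 g
% Cl = 70.900 / 155.042 × 100 = 45.73%

45.73%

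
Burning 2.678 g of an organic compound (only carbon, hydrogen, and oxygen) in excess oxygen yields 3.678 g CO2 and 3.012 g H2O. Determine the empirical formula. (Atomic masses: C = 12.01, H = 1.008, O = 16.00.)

CH4O

mol C = 3.678 / 44.01 = 0.08357; mass C = 0.08357 × 12.01 = 1.004 g
mol H = 2 × (3.012 / 18.02) = 0.3343; mass H = 0.3343 × 1.008 = 0.3370 g
mass O = 2.678 − (1.341) = 1.337 g → mol O = 0.08358
Smallest is C at 0.08357 mol; normalising gives C 1.000, H 4.000, O 1.000
→ CH4O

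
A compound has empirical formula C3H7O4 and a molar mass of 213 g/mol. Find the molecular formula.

Empirical-formula mass = 107.09 g/mol
n = 213 / 107.09 = 1.99 ≈ 2
Molecular formula = (C3H7O4)2 = C6H14O8

C6H14O8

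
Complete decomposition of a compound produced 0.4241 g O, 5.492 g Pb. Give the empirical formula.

OPb

O: 0.4241 g ÷ 16.00 g/mol = 0.02651 mol
Pb: 5.492 g ÷ 207.2 g/mol = 0.02651 mol
Ratios (÷ 0.02651): O 1.000, Pb 1.000
Ratio ≈ 1:1, so the empirical formula is OPb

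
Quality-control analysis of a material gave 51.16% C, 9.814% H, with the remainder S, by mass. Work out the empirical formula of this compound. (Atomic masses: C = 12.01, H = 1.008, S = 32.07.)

C7H16S2

Assume 100 g: 51.16 g C, 9.814 g H, 39.026 g S.
C: 51.16 g ÷ 12.01 g/mol = 4.26 mol
H: 9.814 g ÷ 1.008 g/mol = 9.736 mol
S: 39.026 g ÷ 32.07 g/mol = 1.217 mol
Smallest is S at 1.217 mol; normalising gives C 3.501, H 8.001, S 1.000
Multiply by 2: C 7.00, H 16.00, S 2.00 → C7H16S2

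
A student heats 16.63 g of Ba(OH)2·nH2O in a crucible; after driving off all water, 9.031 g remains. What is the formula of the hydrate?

Ba(OH)2·8H2O

Mass of water lost = 16.63 − 9.031 = 7.599 g → 7.599 / 18.02 = 0.4217 mol H2O
Molar mass of Ba(OH)2 = 171.35 g/mol → mol Ba(OH)2 = 9.031 / 171.35 = 0.05271
n = 0.4217 / 0.05271 = 8.00 ≈ 8 → Ba(OH)2·8H2O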